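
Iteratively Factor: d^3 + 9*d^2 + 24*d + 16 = (d + 1)*(d^2 + 8*d + 16) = (d + 1)*(d + 4)*(d + 4)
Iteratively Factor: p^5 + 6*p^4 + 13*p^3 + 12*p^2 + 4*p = (p + 1)*(p^4 + 5*p^3 + 8*p^2 + 4*p) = (p + 1)*(p + 2)*(p^3 + 3*p^2 + 2*p) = p*(p + 1)*(p + 2)*(p^2 + 3*p + 2) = p*(p + 1)*(p + 2)^2*(p + 1)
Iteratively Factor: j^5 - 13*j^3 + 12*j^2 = (j)*(j^4 - 13*j^2 + 12*j) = j*(j - 1)*(j^3 + j^2 - 12*j) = j*(j - 3)*(j - 1)*(j^2 + 4*j) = j^2*(j - 3)*(j - 1)*(j + 4)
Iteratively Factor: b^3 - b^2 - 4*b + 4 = (b + 2)*(b^2 - 3*b + 2) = (b - 1)*(b + 2)*(b - 2)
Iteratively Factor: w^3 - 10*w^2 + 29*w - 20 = (w - 4)*(w^2 - 6*w + 5) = (w - 4)*(w - 1)*(w - 5)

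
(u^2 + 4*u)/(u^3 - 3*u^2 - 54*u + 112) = u*(u + 4)/(u^3 - 3*u^2 - 54*u + 112)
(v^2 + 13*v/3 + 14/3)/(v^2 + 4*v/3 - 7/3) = (v + 2)/(v - 1)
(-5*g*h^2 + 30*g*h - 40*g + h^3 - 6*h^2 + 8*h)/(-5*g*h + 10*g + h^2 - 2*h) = h - 4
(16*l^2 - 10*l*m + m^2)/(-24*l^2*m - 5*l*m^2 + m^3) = (-2*l + m)/(m*(3*l + m))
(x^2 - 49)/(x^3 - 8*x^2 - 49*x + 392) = 1/(x - 8)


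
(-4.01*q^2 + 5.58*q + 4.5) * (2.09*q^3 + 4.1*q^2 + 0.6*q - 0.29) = -8.3809*q^5 - 4.7788*q^4 + 29.877*q^3 + 22.9609*q^2 + 1.0818*q - 1.305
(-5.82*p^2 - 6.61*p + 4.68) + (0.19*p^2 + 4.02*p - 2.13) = -5.63*p^2 - 2.59*p + 2.55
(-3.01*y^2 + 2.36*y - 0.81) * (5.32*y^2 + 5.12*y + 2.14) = -16.0132*y^4 - 2.856*y^3 + 1.3326*y^2 + 0.903199999999999*y - 1.7334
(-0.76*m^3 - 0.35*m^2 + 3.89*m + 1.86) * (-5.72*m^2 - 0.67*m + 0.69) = 4.3472*m^5 + 2.5112*m^4 - 22.5407*m^3 - 13.487*m^2 + 1.4379*m + 1.2834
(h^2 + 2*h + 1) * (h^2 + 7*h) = h^4 + 9*h^3 + 15*h^2 + 7*h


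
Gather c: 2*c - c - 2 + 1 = c - 1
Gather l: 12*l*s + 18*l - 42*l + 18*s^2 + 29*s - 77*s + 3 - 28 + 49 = l*(12*s - 24) + 18*s^2 - 48*s + 24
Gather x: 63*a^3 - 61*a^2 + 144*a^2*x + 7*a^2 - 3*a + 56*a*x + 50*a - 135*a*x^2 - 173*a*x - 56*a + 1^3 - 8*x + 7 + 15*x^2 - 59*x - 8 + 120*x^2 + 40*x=63*a^3 - 54*a^2 - 9*a + x^2*(135 - 135*a) + x*(144*a^2 - 117*a - 27)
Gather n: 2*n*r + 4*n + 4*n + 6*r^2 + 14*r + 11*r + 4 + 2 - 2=n*(2*r + 8) + 6*r^2 + 25*r + 4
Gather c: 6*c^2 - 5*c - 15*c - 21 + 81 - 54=6*c^2 - 20*c + 6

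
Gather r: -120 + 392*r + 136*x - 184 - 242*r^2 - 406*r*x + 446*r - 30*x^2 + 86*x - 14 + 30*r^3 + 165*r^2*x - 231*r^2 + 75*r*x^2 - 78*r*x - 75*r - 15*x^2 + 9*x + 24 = 30*r^3 + r^2*(165*x - 473) + r*(75*x^2 - 484*x + 763) - 45*x^2 + 231*x - 294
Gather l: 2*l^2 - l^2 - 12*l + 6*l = l^2 - 6*l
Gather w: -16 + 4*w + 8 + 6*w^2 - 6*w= 6*w^2 - 2*w - 8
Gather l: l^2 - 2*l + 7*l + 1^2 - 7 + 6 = l^2 + 5*l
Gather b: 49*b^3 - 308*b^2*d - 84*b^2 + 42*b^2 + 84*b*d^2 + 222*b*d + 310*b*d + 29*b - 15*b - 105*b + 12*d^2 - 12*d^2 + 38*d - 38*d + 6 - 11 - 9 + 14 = 49*b^3 + b^2*(-308*d - 42) + b*(84*d^2 + 532*d - 91)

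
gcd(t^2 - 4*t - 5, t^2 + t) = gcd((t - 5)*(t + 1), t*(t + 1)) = t + 1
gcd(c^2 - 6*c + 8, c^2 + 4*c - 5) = 1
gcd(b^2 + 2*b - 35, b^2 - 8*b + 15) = b - 5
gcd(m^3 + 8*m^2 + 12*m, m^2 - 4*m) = m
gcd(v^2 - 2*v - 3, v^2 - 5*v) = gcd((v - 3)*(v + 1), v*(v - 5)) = 1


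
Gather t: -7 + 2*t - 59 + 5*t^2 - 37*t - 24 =5*t^2 - 35*t - 90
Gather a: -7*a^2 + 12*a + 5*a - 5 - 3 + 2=-7*a^2 + 17*a - 6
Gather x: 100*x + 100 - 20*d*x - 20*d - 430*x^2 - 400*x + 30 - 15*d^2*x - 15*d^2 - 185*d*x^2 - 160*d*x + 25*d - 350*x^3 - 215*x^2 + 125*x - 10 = -15*d^2 + 5*d - 350*x^3 + x^2*(-185*d - 645) + x*(-15*d^2 - 180*d - 175) + 120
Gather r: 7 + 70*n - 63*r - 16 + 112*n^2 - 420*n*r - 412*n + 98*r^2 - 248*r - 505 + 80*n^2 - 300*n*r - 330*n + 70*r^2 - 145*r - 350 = 192*n^2 - 672*n + 168*r^2 + r*(-720*n - 456) - 864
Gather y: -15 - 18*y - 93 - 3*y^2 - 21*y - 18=-3*y^2 - 39*y - 126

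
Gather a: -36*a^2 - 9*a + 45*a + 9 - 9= -36*a^2 + 36*a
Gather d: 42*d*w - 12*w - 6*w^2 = 42*d*w - 6*w^2 - 12*w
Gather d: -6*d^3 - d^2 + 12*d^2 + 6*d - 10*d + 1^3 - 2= -6*d^3 + 11*d^2 - 4*d - 1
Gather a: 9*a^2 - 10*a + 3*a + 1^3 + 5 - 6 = 9*a^2 - 7*a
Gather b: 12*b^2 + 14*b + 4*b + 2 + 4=12*b^2 + 18*b + 6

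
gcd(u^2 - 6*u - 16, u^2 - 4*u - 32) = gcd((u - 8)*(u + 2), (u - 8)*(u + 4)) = u - 8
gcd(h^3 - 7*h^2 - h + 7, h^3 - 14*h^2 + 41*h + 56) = h^2 - 6*h - 7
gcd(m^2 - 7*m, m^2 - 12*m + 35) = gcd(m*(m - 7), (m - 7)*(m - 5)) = m - 7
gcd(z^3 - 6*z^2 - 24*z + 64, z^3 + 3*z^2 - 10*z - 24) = z + 4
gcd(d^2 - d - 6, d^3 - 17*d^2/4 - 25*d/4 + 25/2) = d + 2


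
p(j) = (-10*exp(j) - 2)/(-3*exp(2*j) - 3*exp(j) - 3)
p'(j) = (-10*exp(j) - 2)*(6*exp(2*j) + 3*exp(j))/(-3*exp(2*j) - 3*exp(j) - 3)^2 - 10*exp(j)/(-3*exp(2*j) - 3*exp(j) - 3) = 2*(-(2*exp(j) + 1)*(5*exp(j) + 1) + 5*exp(2*j) + 5*exp(j) + 5)*exp(j)/(3*(exp(2*j) + exp(j) + 1)^2)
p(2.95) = 0.17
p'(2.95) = -0.16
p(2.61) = 0.23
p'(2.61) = -0.22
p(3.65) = 0.08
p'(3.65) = -0.08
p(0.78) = 1.00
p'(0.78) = -0.56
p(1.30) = 0.71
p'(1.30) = -0.53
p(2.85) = 0.18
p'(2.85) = -0.17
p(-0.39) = 1.37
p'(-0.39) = 0.04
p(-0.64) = 1.34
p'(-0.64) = 0.17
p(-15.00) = 0.67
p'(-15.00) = 0.00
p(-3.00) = 0.79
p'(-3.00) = 0.12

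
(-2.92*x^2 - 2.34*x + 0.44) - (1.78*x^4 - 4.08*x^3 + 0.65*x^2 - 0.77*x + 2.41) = -1.78*x^4 + 4.08*x^3 - 3.57*x^2 - 1.57*x - 1.97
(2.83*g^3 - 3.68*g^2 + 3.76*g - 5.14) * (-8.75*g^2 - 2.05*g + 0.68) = -24.7625*g^5 + 26.3985*g^4 - 23.4316*g^3 + 34.7646*g^2 + 13.0938*g - 3.4952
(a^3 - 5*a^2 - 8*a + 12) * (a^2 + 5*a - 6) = a^5 - 39*a^3 + 2*a^2 + 108*a - 72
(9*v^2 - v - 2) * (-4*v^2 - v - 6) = -36*v^4 - 5*v^3 - 45*v^2 + 8*v + 12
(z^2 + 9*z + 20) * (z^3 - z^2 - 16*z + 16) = z^5 + 8*z^4 - 5*z^3 - 148*z^2 - 176*z + 320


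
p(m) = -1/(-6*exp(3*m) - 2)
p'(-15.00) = 0.00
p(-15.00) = 0.50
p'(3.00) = 0.00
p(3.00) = 0.00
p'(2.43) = -0.00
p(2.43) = 0.00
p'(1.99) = -0.00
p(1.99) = 0.00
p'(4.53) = -0.00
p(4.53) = 0.00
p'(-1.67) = -0.03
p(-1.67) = 0.49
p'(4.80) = -0.00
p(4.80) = 0.00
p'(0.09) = -0.24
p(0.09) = 0.10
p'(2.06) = -0.00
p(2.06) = 0.00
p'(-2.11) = -0.01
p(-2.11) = 0.50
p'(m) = -18*exp(3*m)/(-6*exp(3*m) - 2)^2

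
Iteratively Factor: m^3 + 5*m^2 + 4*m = (m + 4)*(m^2 + m) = m*(m + 4)*(m + 1)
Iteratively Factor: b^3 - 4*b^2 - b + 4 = (b + 1)*(b^2 - 5*b + 4) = (b - 4)*(b + 1)*(b - 1)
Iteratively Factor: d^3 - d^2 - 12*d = (d - 4)*(d^2 + 3*d) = d*(d - 4)*(d + 3)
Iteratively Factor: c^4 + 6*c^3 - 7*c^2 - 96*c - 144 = (c + 4)*(c^3 + 2*c^2 - 15*c - 36) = (c + 3)*(c + 4)*(c^2 - c - 12) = (c - 4)*(c + 3)*(c + 4)*(c + 3)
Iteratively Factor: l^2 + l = (l)*(l + 1)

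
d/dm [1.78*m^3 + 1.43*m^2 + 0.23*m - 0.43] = 5.34*m^2 + 2.86*m + 0.23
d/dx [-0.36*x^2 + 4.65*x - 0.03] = 4.65 - 0.72*x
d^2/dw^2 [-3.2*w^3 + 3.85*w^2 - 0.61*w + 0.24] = 7.7 - 19.2*w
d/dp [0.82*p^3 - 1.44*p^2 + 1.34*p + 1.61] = 2.46*p^2 - 2.88*p + 1.34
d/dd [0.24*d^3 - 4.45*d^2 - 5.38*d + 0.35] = 0.72*d^2 - 8.9*d - 5.38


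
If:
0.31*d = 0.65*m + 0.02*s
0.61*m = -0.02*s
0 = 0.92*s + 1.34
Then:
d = 0.01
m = 0.05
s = -1.46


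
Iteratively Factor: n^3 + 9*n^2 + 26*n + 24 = (n + 4)*(n^2 + 5*n + 6) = (n + 2)*(n + 4)*(n + 3)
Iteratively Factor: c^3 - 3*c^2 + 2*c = (c - 1)*(c^2 - 2*c) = c*(c - 1)*(c - 2)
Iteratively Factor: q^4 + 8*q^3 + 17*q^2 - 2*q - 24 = (q + 3)*(q^3 + 5*q^2 + 2*q - 8) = (q - 1)*(q + 3)*(q^2 + 6*q + 8) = (q - 1)*(q + 3)*(q + 4)*(q + 2)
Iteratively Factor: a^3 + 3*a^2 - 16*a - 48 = (a + 4)*(a^2 - a - 12) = (a + 3)*(a + 4)*(a - 4)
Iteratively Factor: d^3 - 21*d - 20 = (d - 5)*(d^2 + 5*d + 4) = (d - 5)*(d + 4)*(d + 1)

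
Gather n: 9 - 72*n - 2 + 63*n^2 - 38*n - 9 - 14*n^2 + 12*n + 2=49*n^2 - 98*n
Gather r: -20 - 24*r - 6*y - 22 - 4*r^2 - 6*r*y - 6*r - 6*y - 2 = -4*r^2 + r*(-6*y - 30) - 12*y - 44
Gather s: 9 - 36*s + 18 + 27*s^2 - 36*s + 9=27*s^2 - 72*s + 36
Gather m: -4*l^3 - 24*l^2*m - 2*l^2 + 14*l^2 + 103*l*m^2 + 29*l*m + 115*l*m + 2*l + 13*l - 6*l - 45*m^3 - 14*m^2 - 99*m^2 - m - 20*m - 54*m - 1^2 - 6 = -4*l^3 + 12*l^2 + 9*l - 45*m^3 + m^2*(103*l - 113) + m*(-24*l^2 + 144*l - 75) - 7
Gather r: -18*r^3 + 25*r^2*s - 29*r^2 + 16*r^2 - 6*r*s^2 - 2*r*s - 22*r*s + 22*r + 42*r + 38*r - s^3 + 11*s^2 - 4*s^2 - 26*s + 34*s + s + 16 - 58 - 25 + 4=-18*r^3 + r^2*(25*s - 13) + r*(-6*s^2 - 24*s + 102) - s^3 + 7*s^2 + 9*s - 63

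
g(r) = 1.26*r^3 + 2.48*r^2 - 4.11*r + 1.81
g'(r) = 3.78*r^2 + 4.96*r - 4.11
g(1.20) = 2.63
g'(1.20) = 7.29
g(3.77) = 89.08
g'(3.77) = 68.31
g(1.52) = 5.72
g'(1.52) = 12.16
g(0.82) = 0.80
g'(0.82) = 2.50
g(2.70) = 33.59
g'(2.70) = 36.84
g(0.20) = 1.10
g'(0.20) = -2.97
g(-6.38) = -198.24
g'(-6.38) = 118.11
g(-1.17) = 8.00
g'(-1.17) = -4.74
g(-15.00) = -3631.04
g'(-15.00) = 771.99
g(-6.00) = -156.41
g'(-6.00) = 102.21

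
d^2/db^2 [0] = 0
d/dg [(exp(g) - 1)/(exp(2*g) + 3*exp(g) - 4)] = -exp(g)/(exp(2*g) + 8*exp(g) + 16)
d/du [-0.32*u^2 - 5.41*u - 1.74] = -0.64*u - 5.41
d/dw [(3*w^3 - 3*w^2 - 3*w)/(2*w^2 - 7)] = 3*(2*w^4 - 19*w^2 + 14*w + 7)/(4*w^4 - 28*w^2 + 49)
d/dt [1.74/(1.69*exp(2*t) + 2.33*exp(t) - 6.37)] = (-5.8812*exp(t) - 4.0542)*exp(t)/(1.69*exp(2*t) + 2.33*exp(t) - 6.37)^2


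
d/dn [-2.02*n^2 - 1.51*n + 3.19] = -4.04*n - 1.51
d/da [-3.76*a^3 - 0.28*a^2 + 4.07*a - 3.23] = -11.28*a^2 - 0.56*a + 4.07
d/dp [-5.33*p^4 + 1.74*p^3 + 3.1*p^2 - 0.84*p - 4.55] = -21.32*p^3 + 5.22*p^2 + 6.2*p - 0.84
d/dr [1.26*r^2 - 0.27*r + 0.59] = 2.52*r - 0.27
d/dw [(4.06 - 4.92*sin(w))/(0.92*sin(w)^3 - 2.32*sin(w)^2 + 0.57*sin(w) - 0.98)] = (9.0528*sin(w)^3 - 22.62*sin(w)^2 + 18.8384*sin(w) + 2.5074)*cos(w)/(0.8464*sin(w)^6 - 4.2688*sin(w)^5 + 6.4312*sin(w)^4 - 4.448*sin(w)^3 + 4.8721*sin(w)^2 - 1.1172*sin(w) + 0.9604)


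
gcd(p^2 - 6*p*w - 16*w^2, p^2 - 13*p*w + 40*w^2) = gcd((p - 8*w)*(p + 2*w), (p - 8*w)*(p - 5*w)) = p - 8*w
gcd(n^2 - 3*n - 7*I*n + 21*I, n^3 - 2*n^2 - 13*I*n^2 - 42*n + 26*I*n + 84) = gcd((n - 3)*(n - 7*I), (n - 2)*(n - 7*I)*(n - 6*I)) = n - 7*I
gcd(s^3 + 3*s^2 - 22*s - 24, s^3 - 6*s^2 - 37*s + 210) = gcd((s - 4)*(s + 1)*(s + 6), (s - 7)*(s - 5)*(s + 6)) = s + 6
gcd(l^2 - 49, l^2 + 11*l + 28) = l + 7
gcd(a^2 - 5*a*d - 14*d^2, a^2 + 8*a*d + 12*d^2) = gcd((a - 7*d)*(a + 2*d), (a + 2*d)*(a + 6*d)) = a + 2*d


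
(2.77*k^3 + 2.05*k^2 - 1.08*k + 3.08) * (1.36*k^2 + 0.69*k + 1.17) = 3.7672*k^5 + 4.6993*k^4 + 3.1866*k^3 + 5.8421*k^2 + 0.8616*k + 3.6036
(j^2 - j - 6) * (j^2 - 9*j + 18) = j^4 - 10*j^3 + 21*j^2 + 36*j - 108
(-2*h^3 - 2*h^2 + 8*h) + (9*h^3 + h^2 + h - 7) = 7*h^3 - h^2 + 9*h - 7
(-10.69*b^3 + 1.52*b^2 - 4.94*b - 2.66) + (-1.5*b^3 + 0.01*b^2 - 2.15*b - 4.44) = -12.19*b^3 + 1.53*b^2 - 7.09*b - 7.1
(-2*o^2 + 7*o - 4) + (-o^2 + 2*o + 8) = -3*o^2 + 9*o + 4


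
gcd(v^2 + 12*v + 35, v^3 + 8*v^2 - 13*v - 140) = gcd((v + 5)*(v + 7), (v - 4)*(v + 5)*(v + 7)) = v^2 + 12*v + 35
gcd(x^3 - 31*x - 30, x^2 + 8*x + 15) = x + 5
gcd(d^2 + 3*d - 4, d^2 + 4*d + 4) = 1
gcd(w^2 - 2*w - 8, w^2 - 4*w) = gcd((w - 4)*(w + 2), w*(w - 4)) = w - 4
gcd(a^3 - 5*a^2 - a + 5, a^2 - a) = a - 1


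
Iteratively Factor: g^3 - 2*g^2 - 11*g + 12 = (g - 4)*(g^2 + 2*g - 3) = (g - 4)*(g + 3)*(g - 1)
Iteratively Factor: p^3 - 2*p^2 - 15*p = (p + 3)*(p^2 - 5*p) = p*(p + 3)*(p - 5)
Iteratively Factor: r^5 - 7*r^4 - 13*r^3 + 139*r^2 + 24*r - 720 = (r - 4)*(r^4 - 3*r^3 - 25*r^2 + 39*r + 180) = (r - 4)^2*(r^3 + r^2 - 21*r - 45) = (r - 4)^2*(r + 3)*(r^2 - 2*r - 15) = (r - 5)*(r - 4)^2*(r + 3)*(r + 3)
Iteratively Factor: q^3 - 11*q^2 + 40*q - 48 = (q - 4)*(q^2 - 7*q + 12) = (q - 4)*(q - 3)*(q - 4)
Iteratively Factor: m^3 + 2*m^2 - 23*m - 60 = (m - 5)*(m^2 + 7*m + 12) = (m - 5)*(m + 4)*(m + 3)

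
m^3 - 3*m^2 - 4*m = m*(m - 4)*(m + 1)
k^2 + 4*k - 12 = (k - 2)*(k + 6)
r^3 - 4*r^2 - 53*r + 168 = (r - 8)*(r - 3)*(r + 7)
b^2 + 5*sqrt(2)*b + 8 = (b + sqrt(2))*(b + 4*sqrt(2))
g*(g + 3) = g^2 + 3*g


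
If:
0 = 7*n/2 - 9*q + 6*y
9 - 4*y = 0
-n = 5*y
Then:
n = -45/4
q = -23/8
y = 9/4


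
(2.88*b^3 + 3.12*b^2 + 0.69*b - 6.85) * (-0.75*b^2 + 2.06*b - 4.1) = -2.16*b^5 + 3.5928*b^4 - 5.8983*b^3 - 6.2331*b^2 - 16.94*b + 28.085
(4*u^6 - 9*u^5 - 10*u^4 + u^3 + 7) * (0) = 0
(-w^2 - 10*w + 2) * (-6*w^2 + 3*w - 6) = 6*w^4 + 57*w^3 - 36*w^2 + 66*w - 12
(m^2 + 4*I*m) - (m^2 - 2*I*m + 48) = 6*I*m - 48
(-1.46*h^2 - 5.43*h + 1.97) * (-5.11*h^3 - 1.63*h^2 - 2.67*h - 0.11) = 7.4606*h^5 + 30.1271*h^4 + 2.6824*h^3 + 11.4476*h^2 - 4.6626*h - 0.2167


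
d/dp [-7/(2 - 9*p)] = -63/(9*p - 2)^2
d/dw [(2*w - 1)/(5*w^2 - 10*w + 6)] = 2*(-5*w^2 + 5*w + 1)/(25*w^4 - 100*w^3 + 160*w^2 - 120*w + 36)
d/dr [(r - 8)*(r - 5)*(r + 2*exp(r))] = 2*r^2*exp(r) + 3*r^2 - 22*r*exp(r) - 26*r + 54*exp(r) + 40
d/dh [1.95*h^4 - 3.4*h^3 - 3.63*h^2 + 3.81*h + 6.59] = 7.8*h^3 - 10.2*h^2 - 7.26*h + 3.81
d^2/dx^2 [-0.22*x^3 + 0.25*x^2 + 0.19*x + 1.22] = 0.5 - 1.32*x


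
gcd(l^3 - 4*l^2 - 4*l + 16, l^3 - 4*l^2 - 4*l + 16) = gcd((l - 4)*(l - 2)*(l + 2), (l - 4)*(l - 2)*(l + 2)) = l^3 - 4*l^2 - 4*l + 16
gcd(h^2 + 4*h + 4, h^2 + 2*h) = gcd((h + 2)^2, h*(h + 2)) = h + 2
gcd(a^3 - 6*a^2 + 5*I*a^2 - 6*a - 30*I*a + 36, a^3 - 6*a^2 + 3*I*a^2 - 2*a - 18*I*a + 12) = a^2 + a*(-6 + 2*I) - 12*I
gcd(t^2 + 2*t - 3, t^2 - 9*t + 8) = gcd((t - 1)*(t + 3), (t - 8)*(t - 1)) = t - 1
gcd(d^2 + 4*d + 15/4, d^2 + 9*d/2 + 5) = d + 5/2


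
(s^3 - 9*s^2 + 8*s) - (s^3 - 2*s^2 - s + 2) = -7*s^2 + 9*s - 2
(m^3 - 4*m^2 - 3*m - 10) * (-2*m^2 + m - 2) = -2*m^5 + 9*m^4 + 25*m^2 - 4*m + 20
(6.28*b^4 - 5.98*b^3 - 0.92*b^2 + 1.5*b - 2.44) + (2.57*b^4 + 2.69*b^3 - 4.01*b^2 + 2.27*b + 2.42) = 8.85*b^4 - 3.29*b^3 - 4.93*b^2 + 3.77*b - 0.02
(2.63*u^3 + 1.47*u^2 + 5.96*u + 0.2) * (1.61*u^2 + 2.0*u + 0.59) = 4.2343*u^5 + 7.6267*u^4 + 14.0873*u^3 + 13.1093*u^2 + 3.9164*u + 0.118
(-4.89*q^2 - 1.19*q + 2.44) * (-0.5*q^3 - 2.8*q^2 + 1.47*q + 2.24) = 2.445*q^5 + 14.287*q^4 - 5.0763*q^3 - 19.5349*q^2 + 0.9212*q + 5.4656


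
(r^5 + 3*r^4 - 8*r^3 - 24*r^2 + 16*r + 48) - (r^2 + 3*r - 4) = r^5 + 3*r^4 - 8*r^3 - 25*r^2 + 13*r + 52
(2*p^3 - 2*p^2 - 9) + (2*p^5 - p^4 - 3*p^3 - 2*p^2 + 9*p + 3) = 2*p^5 - p^4 - p^3 - 4*p^2 + 9*p - 6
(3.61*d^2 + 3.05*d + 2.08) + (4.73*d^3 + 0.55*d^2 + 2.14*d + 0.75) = 4.73*d^3 + 4.16*d^2 + 5.19*d + 2.83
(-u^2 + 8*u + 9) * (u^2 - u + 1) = -u^4 + 9*u^3 - u + 9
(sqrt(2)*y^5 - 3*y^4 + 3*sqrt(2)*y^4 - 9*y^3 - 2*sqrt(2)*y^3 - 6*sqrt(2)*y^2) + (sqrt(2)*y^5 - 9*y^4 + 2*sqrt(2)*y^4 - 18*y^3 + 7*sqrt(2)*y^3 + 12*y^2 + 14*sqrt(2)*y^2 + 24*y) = 2*sqrt(2)*y^5 - 12*y^4 + 5*sqrt(2)*y^4 - 27*y^3 + 5*sqrt(2)*y^3 + 8*sqrt(2)*y^2 + 12*y^2 + 24*y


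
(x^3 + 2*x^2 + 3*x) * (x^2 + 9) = x^5 + 2*x^4 + 12*x^3 + 18*x^2 + 27*x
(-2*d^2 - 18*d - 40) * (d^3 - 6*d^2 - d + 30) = -2*d^5 - 6*d^4 + 70*d^3 + 198*d^2 - 500*d - 1200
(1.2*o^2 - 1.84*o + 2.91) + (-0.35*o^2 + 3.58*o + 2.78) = 0.85*o^2 + 1.74*o + 5.69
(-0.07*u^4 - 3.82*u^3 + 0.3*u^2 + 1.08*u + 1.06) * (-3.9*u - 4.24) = 0.273*u^5 + 15.1948*u^4 + 15.0268*u^3 - 5.484*u^2 - 8.7132*u - 4.4944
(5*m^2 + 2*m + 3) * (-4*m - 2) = -20*m^3 - 18*m^2 - 16*m - 6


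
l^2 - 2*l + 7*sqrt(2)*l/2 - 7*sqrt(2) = (l - 2)*(l + 7*sqrt(2)/2)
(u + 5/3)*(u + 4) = u^2 + 17*u/3 + 20/3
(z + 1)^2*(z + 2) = z^3 + 4*z^2 + 5*z + 2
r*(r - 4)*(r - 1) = r^3 - 5*r^2 + 4*r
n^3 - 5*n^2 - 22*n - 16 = (n - 8)*(n + 1)*(n + 2)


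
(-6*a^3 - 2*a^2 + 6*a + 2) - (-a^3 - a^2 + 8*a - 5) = -5*a^3 - a^2 - 2*a + 7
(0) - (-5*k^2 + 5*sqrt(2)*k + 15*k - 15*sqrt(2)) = 5*k^2 - 15*k - 5*sqrt(2)*k + 15*sqrt(2)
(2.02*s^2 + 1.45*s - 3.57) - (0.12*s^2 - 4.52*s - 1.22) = 1.9*s^2 + 5.97*s - 2.35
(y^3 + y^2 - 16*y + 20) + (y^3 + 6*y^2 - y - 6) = 2*y^3 + 7*y^2 - 17*y + 14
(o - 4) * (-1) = 4 - o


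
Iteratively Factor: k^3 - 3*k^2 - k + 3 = (k - 1)*(k^2 - 2*k - 3) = (k - 3)*(k - 1)*(k + 1)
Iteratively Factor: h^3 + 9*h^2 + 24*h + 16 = (h + 1)*(h^2 + 8*h + 16) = (h + 1)*(h + 4)*(h + 4)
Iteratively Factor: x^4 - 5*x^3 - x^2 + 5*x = (x - 1)*(x^3 - 4*x^2 - 5*x) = (x - 1)*(x + 1)*(x^2 - 5*x) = x*(x - 1)*(x + 1)*(x - 5)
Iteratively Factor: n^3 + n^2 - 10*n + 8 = (n - 1)*(n^2 + 2*n - 8) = (n - 1)*(n + 4)*(n - 2)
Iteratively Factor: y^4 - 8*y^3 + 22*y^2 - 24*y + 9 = (y - 3)*(y^3 - 5*y^2 + 7*y - 3) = (y - 3)*(y - 1)*(y^2 - 4*y + 3) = (y - 3)*(y - 1)^2*(y - 3)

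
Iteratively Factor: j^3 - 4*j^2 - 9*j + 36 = (j + 3)*(j^2 - 7*j + 12) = (j - 3)*(j + 3)*(j - 4)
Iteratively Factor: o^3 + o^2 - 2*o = (o)*(o^2 + o - 2) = o*(o + 2)*(o - 1)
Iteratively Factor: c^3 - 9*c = (c - 3)*(c^2 + 3*c) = (c - 3)*(c + 3)*(c)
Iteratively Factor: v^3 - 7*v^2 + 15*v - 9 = (v - 1)*(v^2 - 6*v + 9) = (v - 3)*(v - 1)*(v - 3)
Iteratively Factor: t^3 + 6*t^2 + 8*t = (t)*(t^2 + 6*t + 8) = t*(t + 4)*(t + 2)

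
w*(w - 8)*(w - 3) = w^3 - 11*w^2 + 24*w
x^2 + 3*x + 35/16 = (x + 5/4)*(x + 7/4)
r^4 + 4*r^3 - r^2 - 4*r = r*(r - 1)*(r + 1)*(r + 4)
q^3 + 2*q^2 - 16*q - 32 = (q - 4)*(q + 2)*(q + 4)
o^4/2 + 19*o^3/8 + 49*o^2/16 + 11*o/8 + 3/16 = (o/2 + 1/4)*(o + 1/4)*(o + 1)*(o + 3)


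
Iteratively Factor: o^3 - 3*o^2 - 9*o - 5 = (o + 1)*(o^2 - 4*o - 5) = (o + 1)^2*(o - 5)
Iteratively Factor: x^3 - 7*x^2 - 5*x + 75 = (x - 5)*(x^2 - 2*x - 15) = (x - 5)*(x + 3)*(x - 5)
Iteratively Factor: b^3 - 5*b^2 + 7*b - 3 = (b - 1)*(b^2 - 4*b + 3) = (b - 3)*(b - 1)*(b - 1)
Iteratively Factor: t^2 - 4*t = (t)*(t - 4)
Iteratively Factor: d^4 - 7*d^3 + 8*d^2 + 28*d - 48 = (d + 2)*(d^3 - 9*d^2 + 26*d - 24) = (d - 3)*(d + 2)*(d^2 - 6*d + 8) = (d - 3)*(d - 2)*(d + 2)*(d - 4)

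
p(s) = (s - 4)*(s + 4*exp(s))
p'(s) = s + (s - 4)*(4*exp(s) + 1) + 4*exp(s)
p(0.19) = -19.15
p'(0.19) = -17.21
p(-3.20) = 21.87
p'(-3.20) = -11.41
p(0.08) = -17.30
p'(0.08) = -16.49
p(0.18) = -18.98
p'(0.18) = -17.14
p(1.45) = -47.18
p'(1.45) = -27.53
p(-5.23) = 48.08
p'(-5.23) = -14.64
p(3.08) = -82.90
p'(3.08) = 9.12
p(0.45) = -23.87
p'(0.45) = -19.10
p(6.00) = 3239.43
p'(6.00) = 4849.15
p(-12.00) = 192.00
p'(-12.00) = -28.00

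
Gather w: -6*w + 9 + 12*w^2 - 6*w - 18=12*w^2 - 12*w - 9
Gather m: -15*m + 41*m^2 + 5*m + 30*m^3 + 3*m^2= 30*m^3 + 44*m^2 - 10*m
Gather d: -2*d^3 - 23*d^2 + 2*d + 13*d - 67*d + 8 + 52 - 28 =-2*d^3 - 23*d^2 - 52*d + 32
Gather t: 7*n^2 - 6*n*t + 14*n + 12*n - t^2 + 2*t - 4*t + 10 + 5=7*n^2 + 26*n - t^2 + t*(-6*n - 2) + 15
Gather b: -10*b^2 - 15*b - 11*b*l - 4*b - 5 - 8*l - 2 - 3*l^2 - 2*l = -10*b^2 + b*(-11*l - 19) - 3*l^2 - 10*l - 7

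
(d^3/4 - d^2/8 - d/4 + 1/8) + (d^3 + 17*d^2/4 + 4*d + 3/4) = 5*d^3/4 + 33*d^2/8 + 15*d/4 + 7/8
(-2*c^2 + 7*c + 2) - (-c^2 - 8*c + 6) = -c^2 + 15*c - 4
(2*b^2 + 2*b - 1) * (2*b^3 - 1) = 4*b^5 + 4*b^4 - 2*b^3 - 2*b^2 - 2*b + 1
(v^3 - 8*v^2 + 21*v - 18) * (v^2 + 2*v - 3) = v^5 - 6*v^4 + 2*v^3 + 48*v^2 - 99*v + 54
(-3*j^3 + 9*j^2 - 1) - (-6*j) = -3*j^3 + 9*j^2 + 6*j - 1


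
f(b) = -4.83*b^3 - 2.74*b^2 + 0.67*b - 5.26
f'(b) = -14.49*b^2 - 5.48*b + 0.67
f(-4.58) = 398.22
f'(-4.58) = -278.18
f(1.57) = -29.65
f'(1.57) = -43.65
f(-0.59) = -5.62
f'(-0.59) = -1.14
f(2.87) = -140.09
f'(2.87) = -134.41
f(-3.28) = 133.50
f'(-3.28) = -137.24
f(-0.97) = -4.08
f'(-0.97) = -7.65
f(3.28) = -202.98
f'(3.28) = -173.19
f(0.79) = -8.82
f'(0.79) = -12.70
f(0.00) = -5.26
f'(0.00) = 0.67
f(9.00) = -3742.24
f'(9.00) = -1222.34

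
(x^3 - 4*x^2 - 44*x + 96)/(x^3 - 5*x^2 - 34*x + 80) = (x + 6)/(x + 5)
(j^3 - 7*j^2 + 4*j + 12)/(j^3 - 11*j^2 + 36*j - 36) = (j + 1)/(j - 3)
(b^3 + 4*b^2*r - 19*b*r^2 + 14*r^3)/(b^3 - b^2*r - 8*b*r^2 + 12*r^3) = (-b^2 - 6*b*r + 7*r^2)/(-b^2 - b*r + 6*r^2)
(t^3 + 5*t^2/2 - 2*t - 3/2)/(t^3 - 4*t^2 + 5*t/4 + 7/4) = 2*(t + 3)/(2*t - 7)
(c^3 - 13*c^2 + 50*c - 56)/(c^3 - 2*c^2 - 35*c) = (c^2 - 6*c + 8)/(c*(c + 5))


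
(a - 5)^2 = a^2 - 10*a + 25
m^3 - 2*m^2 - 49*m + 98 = (m - 7)*(m - 2)*(m + 7)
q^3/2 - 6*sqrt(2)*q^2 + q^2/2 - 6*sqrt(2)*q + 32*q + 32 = (q/2 + 1/2)*(q - 8*sqrt(2))*(q - 4*sqrt(2))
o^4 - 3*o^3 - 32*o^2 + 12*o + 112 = (o - 7)*(o - 2)*(o + 2)*(o + 4)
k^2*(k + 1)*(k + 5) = k^4 + 6*k^3 + 5*k^2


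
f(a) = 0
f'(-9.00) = 0.00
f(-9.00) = 0.00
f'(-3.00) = 0.00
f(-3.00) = 0.00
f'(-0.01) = 0.00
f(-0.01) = 0.00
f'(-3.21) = 0.00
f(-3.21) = 0.00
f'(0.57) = 0.00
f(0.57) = 0.00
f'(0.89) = 0.00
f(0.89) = 0.00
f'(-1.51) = 0.00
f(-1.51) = 0.00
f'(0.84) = 0.00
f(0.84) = 0.00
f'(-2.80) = 0.00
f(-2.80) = 0.00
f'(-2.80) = 0.00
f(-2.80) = 0.00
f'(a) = 0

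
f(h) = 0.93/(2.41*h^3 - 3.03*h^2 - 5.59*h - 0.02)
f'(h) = 0.93*(-7.23*h^2 + 6.06*h + 5.59)/(2.41*h^3 - 3.03*h^2 - 5.59*h - 0.02)^2 = (-6.7239*h^2 + 5.6358*h + 5.1987)/(-2.41*h^3 + 3.03*h^2 + 5.59*h + 0.02)^2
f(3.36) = 0.02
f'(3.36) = -0.04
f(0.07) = -2.19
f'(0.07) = 30.74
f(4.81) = 0.01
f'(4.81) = -0.00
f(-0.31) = 0.69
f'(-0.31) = 1.54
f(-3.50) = -0.01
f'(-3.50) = -0.01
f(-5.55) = -0.00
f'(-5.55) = -0.00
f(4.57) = 0.01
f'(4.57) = -0.01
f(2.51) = 0.19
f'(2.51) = -0.93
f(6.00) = 0.00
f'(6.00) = -0.00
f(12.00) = 0.00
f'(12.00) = -0.00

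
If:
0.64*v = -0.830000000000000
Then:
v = -1.30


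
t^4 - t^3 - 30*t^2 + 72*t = t*(t - 4)*(t - 3)*(t + 6)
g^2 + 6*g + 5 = (g + 1)*(g + 5)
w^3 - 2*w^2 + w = w*(w - 1)^2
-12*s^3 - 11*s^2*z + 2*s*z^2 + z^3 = (-3*s + z)*(s + z)*(4*s + z)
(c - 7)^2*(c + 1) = c^3 - 13*c^2 + 35*c + 49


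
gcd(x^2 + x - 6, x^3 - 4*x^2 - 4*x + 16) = x - 2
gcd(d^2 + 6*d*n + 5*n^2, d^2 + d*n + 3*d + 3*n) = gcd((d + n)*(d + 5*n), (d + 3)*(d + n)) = d + n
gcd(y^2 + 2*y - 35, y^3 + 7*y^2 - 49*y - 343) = y + 7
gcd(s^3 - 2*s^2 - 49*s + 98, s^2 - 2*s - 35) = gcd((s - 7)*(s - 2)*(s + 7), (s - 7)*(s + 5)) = s - 7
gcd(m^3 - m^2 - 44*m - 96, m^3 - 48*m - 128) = m^2 - 4*m - 32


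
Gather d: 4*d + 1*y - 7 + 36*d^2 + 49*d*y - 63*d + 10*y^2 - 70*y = 36*d^2 + d*(49*y - 59) + 10*y^2 - 69*y - 7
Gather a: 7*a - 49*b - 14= 7*a - 49*b - 14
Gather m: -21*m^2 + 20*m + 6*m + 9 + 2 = -21*m^2 + 26*m + 11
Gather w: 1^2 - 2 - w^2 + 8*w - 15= -w^2 + 8*w - 16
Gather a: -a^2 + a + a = -a^2 + 2*a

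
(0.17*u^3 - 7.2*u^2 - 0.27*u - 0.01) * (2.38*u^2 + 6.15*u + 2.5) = 0.4046*u^5 - 16.0905*u^4 - 44.4976*u^3 - 19.6843*u^2 - 0.7365*u - 0.025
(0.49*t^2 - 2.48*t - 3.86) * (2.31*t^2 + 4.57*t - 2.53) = 1.1319*t^4 - 3.4895*t^3 - 21.4899*t^2 - 11.3658*t + 9.7658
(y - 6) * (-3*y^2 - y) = -3*y^3 + 17*y^2 + 6*y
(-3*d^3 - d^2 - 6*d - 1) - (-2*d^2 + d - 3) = -3*d^3 + d^2 - 7*d + 2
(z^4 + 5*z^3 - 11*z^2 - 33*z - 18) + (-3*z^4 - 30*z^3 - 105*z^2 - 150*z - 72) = -2*z^4 - 25*z^3 - 116*z^2 - 183*z - 90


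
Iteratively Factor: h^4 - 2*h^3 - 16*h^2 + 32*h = (h)*(h^3 - 2*h^2 - 16*h + 32) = h*(h - 4)*(h^2 + 2*h - 8) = h*(h - 4)*(h - 2)*(h + 4)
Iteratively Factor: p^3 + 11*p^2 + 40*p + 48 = (p + 3)*(p^2 + 8*p + 16) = (p + 3)*(p + 4)*(p + 4)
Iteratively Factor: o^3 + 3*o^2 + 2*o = (o + 1)*(o^2 + 2*o) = (o + 1)*(o + 2)*(o)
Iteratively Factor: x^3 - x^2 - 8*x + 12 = (x + 3)*(x^2 - 4*x + 4) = (x - 2)*(x + 3)*(x - 2)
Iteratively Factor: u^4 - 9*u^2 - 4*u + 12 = (u + 2)*(u^3 - 2*u^2 - 5*u + 6) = (u + 2)^2*(u^2 - 4*u + 3) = (u - 3)*(u + 2)^2*(u - 1)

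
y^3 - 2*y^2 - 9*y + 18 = (y - 3)*(y - 2)*(y + 3)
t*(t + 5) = t^2 + 5*t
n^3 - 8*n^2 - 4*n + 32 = (n - 8)*(n - 2)*(n + 2)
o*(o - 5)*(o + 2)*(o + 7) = o^4 + 4*o^3 - 31*o^2 - 70*o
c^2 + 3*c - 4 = (c - 1)*(c + 4)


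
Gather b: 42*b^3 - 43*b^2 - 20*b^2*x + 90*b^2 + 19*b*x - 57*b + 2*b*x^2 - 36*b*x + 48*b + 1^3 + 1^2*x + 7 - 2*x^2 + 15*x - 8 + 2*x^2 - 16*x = 42*b^3 + b^2*(47 - 20*x) + b*(2*x^2 - 17*x - 9)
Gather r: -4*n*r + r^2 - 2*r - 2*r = r^2 + r*(-4*n - 4)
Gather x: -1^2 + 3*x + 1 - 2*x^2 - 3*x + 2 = 2 - 2*x^2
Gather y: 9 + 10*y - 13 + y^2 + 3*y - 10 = y^2 + 13*y - 14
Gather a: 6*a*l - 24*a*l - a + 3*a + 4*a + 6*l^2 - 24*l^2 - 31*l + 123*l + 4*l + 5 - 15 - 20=a*(6 - 18*l) - 18*l^2 + 96*l - 30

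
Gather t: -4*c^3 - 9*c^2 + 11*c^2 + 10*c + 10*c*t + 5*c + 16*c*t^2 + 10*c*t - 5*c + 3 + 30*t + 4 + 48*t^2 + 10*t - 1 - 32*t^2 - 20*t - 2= -4*c^3 + 2*c^2 + 10*c + t^2*(16*c + 16) + t*(20*c + 20) + 4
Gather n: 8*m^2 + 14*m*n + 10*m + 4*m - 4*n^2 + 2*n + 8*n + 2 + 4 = 8*m^2 + 14*m - 4*n^2 + n*(14*m + 10) + 6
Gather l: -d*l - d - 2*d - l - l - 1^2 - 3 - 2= -3*d + l*(-d - 2) - 6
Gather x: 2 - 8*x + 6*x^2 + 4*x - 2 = 6*x^2 - 4*x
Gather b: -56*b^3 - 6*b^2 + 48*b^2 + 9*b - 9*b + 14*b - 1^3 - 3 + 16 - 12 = -56*b^3 + 42*b^2 + 14*b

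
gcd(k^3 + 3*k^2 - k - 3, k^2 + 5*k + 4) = k + 1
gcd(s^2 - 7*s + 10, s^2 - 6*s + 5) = s - 5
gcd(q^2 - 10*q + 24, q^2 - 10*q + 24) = q^2 - 10*q + 24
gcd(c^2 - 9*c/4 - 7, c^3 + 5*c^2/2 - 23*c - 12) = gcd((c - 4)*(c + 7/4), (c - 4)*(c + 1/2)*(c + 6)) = c - 4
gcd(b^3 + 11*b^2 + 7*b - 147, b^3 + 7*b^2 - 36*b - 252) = b + 7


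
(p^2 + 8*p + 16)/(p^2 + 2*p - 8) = (p + 4)/(p - 2)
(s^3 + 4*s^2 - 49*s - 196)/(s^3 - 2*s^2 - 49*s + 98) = (s + 4)/(s - 2)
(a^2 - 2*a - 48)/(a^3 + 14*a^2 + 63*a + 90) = (a - 8)/(a^2 + 8*a + 15)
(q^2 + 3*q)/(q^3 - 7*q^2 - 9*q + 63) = q/(q^2 - 10*q + 21)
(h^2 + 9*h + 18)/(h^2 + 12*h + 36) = (h + 3)/(h + 6)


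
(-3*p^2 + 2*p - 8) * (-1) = 3*p^2 - 2*p + 8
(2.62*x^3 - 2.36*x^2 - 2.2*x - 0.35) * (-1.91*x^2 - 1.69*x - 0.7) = -5.0042*x^5 + 0.0797999999999988*x^4 + 6.3564*x^3 + 6.0385*x^2 + 2.1315*x + 0.245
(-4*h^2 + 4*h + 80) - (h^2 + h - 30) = -5*h^2 + 3*h + 110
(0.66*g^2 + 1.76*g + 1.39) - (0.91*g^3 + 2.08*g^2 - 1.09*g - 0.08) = -0.91*g^3 - 1.42*g^2 + 2.85*g + 1.47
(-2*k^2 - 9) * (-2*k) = 4*k^3 + 18*k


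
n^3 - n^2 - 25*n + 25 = (n - 5)*(n - 1)*(n + 5)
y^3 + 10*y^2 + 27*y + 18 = (y + 1)*(y + 3)*(y + 6)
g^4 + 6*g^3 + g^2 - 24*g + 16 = (g - 1)^2*(g + 4)^2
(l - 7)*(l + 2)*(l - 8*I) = l^3 - 5*l^2 - 8*I*l^2 - 14*l + 40*I*l + 112*I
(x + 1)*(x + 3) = x^2 + 4*x + 3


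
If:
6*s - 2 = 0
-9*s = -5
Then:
No Solution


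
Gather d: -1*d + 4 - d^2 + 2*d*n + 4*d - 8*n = -d^2 + d*(2*n + 3) - 8*n + 4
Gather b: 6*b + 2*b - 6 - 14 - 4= 8*b - 24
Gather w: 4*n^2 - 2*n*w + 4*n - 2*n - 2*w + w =4*n^2 + 2*n + w*(-2*n - 1)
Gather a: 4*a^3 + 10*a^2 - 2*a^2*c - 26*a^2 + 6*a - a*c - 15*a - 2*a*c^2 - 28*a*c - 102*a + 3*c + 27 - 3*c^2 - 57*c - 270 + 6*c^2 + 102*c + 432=4*a^3 + a^2*(-2*c - 16) + a*(-2*c^2 - 29*c - 111) + 3*c^2 + 48*c + 189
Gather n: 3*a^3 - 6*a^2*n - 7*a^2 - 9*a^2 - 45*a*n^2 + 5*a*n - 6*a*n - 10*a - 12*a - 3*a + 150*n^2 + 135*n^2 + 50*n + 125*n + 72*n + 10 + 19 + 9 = 3*a^3 - 16*a^2 - 25*a + n^2*(285 - 45*a) + n*(-6*a^2 - a + 247) + 38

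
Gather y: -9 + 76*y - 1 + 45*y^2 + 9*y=45*y^2 + 85*y - 10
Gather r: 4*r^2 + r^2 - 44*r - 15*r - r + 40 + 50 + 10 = 5*r^2 - 60*r + 100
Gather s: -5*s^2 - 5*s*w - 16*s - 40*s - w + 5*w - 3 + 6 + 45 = -5*s^2 + s*(-5*w - 56) + 4*w + 48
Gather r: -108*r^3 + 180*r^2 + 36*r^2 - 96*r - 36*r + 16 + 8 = -108*r^3 + 216*r^2 - 132*r + 24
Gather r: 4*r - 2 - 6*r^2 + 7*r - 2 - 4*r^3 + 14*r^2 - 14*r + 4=-4*r^3 + 8*r^2 - 3*r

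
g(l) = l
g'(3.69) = 1.00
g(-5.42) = -5.42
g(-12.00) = -12.00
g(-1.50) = -1.50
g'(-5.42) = 1.00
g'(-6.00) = 1.00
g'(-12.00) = 1.00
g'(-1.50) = 1.00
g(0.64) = 0.64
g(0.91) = 0.91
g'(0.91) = 1.00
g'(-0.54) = 1.00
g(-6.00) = -6.00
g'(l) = 1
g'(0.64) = 1.00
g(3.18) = 3.18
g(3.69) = 3.69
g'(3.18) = 1.00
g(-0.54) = -0.54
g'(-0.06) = 1.00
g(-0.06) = -0.06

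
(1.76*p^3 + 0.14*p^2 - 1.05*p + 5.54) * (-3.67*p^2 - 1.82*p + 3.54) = -6.4592*p^5 - 3.717*p^4 + 9.8291*p^3 - 17.9252*p^2 - 13.7998*p + 19.6116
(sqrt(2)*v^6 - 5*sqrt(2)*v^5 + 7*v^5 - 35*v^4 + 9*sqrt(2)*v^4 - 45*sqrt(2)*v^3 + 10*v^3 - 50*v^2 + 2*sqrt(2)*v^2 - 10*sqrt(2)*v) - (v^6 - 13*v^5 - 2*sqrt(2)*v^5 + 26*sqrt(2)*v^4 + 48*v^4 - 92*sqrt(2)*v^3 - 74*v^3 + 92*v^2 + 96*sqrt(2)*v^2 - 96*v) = -v^6 + sqrt(2)*v^6 - 3*sqrt(2)*v^5 + 20*v^5 - 83*v^4 - 17*sqrt(2)*v^4 + 47*sqrt(2)*v^3 + 84*v^3 - 142*v^2 - 94*sqrt(2)*v^2 - 10*sqrt(2)*v + 96*v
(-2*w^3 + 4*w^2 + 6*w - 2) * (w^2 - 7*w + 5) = -2*w^5 + 18*w^4 - 32*w^3 - 24*w^2 + 44*w - 10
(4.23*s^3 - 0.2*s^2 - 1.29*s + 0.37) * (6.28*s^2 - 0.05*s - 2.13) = 26.5644*s^5 - 1.4675*s^4 - 17.1011*s^3 + 2.8141*s^2 + 2.7292*s - 0.7881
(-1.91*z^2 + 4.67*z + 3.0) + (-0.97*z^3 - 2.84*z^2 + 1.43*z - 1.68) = -0.97*z^3 - 4.75*z^2 + 6.1*z + 1.32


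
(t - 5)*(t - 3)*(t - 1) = t^3 - 9*t^2 + 23*t - 15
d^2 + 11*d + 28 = (d + 4)*(d + 7)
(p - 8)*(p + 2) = p^2 - 6*p - 16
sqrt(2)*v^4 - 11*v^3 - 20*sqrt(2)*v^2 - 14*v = v*(v - 7*sqrt(2))*(v + sqrt(2))*(sqrt(2)*v + 1)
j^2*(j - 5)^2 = j^4 - 10*j^3 + 25*j^2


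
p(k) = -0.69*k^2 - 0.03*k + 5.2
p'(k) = -1.38*k - 0.03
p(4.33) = -7.87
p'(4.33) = -6.01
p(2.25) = 1.64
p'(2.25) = -3.14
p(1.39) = 3.83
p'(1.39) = -1.95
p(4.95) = -11.86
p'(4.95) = -6.86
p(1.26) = 4.07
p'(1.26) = -1.77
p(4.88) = -11.38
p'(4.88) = -6.76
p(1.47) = 3.66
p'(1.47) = -2.06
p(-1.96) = 2.61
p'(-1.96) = 2.67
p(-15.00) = -149.60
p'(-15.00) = 20.67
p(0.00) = 5.20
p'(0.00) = -0.03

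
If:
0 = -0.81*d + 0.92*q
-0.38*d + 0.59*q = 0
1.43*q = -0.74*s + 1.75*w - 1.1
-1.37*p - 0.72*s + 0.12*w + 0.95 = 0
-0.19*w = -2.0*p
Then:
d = 0.00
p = 0.11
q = 0.00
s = 1.30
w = 1.18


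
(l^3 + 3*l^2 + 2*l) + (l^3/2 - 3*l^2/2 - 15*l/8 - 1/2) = 3*l^3/2 + 3*l^2/2 + l/8 - 1/2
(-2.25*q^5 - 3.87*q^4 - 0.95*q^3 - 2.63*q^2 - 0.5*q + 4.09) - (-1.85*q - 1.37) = -2.25*q^5 - 3.87*q^4 - 0.95*q^3 - 2.63*q^2 + 1.35*q + 5.46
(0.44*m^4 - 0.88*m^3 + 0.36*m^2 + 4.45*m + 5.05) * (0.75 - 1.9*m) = -0.836*m^5 + 2.002*m^4 - 1.344*m^3 - 8.185*m^2 - 6.2575*m + 3.7875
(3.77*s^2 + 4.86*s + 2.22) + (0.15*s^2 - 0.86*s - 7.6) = 3.92*s^2 + 4.0*s - 5.38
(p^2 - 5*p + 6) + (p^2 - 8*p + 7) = 2*p^2 - 13*p + 13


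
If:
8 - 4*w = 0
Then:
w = 2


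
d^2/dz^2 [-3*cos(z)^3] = 9*(1 - 3*sin(z)^2)*cos(z)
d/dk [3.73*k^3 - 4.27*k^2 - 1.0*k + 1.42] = 11.19*k^2 - 8.54*k - 1.0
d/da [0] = 0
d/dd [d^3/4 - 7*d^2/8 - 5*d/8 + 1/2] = 3*d^2/4 - 7*d/4 - 5/8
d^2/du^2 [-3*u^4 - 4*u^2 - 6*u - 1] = -36*u^2 - 8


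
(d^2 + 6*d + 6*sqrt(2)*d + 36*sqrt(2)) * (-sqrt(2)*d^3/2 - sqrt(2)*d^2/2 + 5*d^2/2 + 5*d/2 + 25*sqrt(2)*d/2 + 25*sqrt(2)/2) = -sqrt(2)*d^5/2 - 7*sqrt(2)*d^4/2 - 7*d^4/2 - 49*d^3/2 + 49*sqrt(2)*d^3/2 + 129*d^2 + 385*sqrt(2)*d^2/2 + 165*sqrt(2)*d + 1050*d + 900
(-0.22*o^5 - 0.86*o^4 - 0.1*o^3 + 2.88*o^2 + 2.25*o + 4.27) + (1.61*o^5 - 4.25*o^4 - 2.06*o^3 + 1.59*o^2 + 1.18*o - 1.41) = 1.39*o^5 - 5.11*o^4 - 2.16*o^3 + 4.47*o^2 + 3.43*o + 2.86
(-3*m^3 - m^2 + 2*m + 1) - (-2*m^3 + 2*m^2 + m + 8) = -m^3 - 3*m^2 + m - 7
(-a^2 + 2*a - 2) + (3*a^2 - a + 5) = 2*a^2 + a + 3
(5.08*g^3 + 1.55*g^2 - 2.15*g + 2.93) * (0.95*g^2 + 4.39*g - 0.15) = 4.826*g^5 + 23.7737*g^4 + 4.0*g^3 - 6.8875*g^2 + 13.1852*g - 0.4395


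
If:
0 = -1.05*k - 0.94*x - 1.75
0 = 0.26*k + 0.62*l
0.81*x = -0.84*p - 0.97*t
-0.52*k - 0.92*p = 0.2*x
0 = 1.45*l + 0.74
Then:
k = 1.22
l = -0.51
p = 0.01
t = 2.68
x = -3.22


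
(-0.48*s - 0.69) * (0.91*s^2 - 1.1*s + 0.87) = -0.4368*s^3 - 0.0999*s^2 + 0.3414*s - 0.6003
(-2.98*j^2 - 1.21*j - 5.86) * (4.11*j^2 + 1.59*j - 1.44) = -12.2478*j^4 - 9.7113*j^3 - 21.7173*j^2 - 7.575*j + 8.4384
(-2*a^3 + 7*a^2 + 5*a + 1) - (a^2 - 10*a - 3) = -2*a^3 + 6*a^2 + 15*a + 4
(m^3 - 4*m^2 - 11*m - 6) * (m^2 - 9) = m^5 - 4*m^4 - 20*m^3 + 30*m^2 + 99*m + 54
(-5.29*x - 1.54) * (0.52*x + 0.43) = -2.7508*x^2 - 3.0755*x - 0.6622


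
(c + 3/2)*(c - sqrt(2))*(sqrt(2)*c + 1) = sqrt(2)*c^3 - c^2 + 3*sqrt(2)*c^2/2 - 3*c/2 - sqrt(2)*c - 3*sqrt(2)/2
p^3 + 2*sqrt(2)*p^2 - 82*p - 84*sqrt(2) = (p - 6*sqrt(2))*(p + sqrt(2))*(p + 7*sqrt(2))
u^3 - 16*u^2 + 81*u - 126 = (u - 7)*(u - 6)*(u - 3)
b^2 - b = b*(b - 1)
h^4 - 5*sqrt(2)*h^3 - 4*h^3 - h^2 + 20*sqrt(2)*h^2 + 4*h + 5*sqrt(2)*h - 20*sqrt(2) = (h - 4)*(h - 1)*(h + 1)*(h - 5*sqrt(2))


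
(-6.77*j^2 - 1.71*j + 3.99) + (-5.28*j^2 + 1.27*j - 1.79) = -12.05*j^2 - 0.44*j + 2.2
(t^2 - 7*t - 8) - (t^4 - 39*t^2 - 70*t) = -t^4 + 40*t^2 + 63*t - 8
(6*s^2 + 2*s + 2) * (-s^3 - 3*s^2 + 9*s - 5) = -6*s^5 - 20*s^4 + 46*s^3 - 18*s^2 + 8*s - 10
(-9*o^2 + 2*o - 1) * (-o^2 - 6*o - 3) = 9*o^4 + 52*o^3 + 16*o^2 + 3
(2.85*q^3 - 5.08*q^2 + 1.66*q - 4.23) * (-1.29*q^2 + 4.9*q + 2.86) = -3.6765*q^5 + 20.5182*q^4 - 18.8824*q^3 - 0.938099999999999*q^2 - 15.9794*q - 12.0978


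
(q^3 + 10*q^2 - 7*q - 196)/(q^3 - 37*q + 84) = (q + 7)/(q - 3)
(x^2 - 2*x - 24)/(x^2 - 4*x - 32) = (x - 6)/(x - 8)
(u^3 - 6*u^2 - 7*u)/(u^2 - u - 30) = u*(-u^2 + 6*u + 7)/(-u^2 + u + 30)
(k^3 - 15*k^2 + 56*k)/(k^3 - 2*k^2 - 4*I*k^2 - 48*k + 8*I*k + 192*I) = k*(k - 7)/(k^2 + 2*k*(3 - 2*I) - 24*I)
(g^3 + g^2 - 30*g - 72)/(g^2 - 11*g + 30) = (g^2 + 7*g + 12)/(g - 5)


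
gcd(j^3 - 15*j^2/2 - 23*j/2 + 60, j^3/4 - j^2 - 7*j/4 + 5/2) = 1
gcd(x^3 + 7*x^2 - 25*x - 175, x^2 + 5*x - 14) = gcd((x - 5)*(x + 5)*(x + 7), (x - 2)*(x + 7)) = x + 7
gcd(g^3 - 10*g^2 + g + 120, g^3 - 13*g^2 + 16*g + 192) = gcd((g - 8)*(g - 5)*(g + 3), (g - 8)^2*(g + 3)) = g^2 - 5*g - 24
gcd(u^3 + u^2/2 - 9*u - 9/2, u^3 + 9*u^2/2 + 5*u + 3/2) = u^2 + 7*u/2 + 3/2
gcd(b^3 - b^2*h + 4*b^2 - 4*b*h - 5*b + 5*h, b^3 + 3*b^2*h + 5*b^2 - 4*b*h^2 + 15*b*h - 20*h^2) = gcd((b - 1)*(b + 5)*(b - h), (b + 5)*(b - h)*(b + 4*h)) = b^2 - b*h + 5*b - 5*h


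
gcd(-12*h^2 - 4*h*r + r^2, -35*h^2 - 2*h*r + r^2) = 1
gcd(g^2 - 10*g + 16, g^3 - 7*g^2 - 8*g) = g - 8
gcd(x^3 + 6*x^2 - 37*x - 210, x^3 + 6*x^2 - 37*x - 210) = x^3 + 6*x^2 - 37*x - 210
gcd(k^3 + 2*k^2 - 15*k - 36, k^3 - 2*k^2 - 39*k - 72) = k^2 + 6*k + 9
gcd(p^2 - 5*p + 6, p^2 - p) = 1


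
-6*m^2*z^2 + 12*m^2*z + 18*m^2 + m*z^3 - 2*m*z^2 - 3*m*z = (-6*m + z)*(z - 3)*(m*z + m)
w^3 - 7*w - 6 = (w - 3)*(w + 1)*(w + 2)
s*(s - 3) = s^2 - 3*s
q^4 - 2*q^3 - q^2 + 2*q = q*(q - 2)*(q - 1)*(q + 1)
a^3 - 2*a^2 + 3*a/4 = a*(a - 3/2)*(a - 1/2)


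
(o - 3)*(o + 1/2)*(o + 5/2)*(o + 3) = o^4 + 3*o^3 - 31*o^2/4 - 27*o - 45/4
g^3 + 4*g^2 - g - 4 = (g - 1)*(g + 1)*(g + 4)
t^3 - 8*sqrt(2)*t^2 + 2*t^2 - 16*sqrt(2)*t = t*(t + 2)*(t - 8*sqrt(2))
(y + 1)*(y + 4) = y^2 + 5*y + 4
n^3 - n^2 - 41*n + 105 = (n - 5)*(n - 3)*(n + 7)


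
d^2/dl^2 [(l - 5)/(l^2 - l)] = 2*(3*l*(2 - l)*(l - 1) + (l - 5)*(2*l - 1)^2)/(l^3*(l - 1)^3)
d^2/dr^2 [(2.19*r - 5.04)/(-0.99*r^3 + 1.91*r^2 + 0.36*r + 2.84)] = (-12.878514*r^5 + 84.122874*r^4 - 170.021886*r^3 + 25.65216*r^2 + 177.092424*r - 48.893472)/(0.970299*r^9 - 5.615973*r^8 + 9.776349*r^7 - 11.233979*r^6 + 28.6659*r^5 - 25.751364*r^4 + 12.191472*r^3 - 47.32008*r^2 - 8.710848*r - 22.906304)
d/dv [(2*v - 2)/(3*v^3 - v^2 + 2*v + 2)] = 4*(-3*v^3 + 5*v^2 - v + 2)/(9*v^6 - 6*v^5 + 13*v^4 + 8*v^3 + 8*v + 4)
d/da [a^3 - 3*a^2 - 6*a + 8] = 3*a^2 - 6*a - 6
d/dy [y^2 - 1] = 2*y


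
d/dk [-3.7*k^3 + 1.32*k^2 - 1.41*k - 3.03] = -11.1*k^2 + 2.64*k - 1.41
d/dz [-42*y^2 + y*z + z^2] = y + 2*z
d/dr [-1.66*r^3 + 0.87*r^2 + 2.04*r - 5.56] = -4.98*r^2 + 1.74*r + 2.04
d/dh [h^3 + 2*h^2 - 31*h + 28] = 3*h^2 + 4*h - 31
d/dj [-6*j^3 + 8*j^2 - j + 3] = -18*j^2 + 16*j - 1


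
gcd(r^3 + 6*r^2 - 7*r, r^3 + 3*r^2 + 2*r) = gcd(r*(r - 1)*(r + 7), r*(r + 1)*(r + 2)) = r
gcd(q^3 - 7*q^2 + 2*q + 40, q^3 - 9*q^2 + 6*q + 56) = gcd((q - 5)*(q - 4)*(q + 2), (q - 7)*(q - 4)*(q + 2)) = q^2 - 2*q - 8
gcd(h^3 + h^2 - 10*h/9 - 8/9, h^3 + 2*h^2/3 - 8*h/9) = h + 4/3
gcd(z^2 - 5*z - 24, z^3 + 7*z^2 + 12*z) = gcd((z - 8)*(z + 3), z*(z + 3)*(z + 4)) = z + 3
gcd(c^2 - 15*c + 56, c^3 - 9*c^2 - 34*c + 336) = c^2 - 15*c + 56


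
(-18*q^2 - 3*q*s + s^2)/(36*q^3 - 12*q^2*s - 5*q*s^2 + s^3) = -1/(2*q - s)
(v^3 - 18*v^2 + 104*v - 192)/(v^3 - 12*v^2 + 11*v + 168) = (v^2 - 10*v + 24)/(v^2 - 4*v - 21)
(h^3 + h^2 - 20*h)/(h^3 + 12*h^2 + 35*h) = (h - 4)/(h + 7)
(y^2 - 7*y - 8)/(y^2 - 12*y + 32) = (y + 1)/(y - 4)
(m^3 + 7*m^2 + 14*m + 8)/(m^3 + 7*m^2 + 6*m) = (m^2 + 6*m + 8)/(m*(m + 6))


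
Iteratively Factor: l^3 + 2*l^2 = (l + 2)*(l^2) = l*(l + 2)*(l)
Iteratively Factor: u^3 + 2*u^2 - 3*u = (u + 3)*(u^2 - u) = (u - 1)*(u + 3)*(u)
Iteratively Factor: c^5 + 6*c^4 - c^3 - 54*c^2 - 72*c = (c)*(c^4 + 6*c^3 - c^2 - 54*c - 72) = c*(c - 3)*(c^3 + 9*c^2 + 26*c + 24) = c*(c - 3)*(c + 2)*(c^2 + 7*c + 12) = c*(c - 3)*(c + 2)*(c + 3)*(c + 4)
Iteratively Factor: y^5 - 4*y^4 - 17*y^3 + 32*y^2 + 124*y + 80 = (y - 5)*(y^4 + y^3 - 12*y^2 - 28*y - 16) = (y - 5)*(y + 2)*(y^3 - y^2 - 10*y - 8) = (y - 5)*(y - 4)*(y + 2)*(y^2 + 3*y + 2) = (y - 5)*(y - 4)*(y + 1)*(y + 2)*(y + 2)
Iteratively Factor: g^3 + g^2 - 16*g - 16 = (g + 1)*(g^2 - 16) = (g + 1)*(g + 4)*(g - 4)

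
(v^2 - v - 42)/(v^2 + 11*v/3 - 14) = 3*(v - 7)/(3*v - 7)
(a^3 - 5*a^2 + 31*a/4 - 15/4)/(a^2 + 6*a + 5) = (4*a^3 - 20*a^2 + 31*a - 15)/(4*(a^2 + 6*a + 5))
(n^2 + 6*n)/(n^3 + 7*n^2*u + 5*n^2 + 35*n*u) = (n + 6)/(n^2 + 7*n*u + 5*n + 35*u)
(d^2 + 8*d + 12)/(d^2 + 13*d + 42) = (d + 2)/(d + 7)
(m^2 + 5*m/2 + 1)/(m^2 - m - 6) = (m + 1/2)/(m - 3)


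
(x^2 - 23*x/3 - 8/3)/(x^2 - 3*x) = (3*x^2 - 23*x - 8)/(3*x*(x - 3))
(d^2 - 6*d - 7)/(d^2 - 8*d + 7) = (d + 1)/(d - 1)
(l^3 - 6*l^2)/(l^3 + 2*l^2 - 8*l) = l*(l - 6)/(l^2 + 2*l - 8)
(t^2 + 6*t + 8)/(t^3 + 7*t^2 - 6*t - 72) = (t + 2)/(t^2 + 3*t - 18)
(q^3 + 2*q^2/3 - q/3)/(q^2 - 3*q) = (3*q^2 + 2*q - 1)/(3*(q - 3))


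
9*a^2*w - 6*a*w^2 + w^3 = w*(-3*a + w)^2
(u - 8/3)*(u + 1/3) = u^2 - 7*u/3 - 8/9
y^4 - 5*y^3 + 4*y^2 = y^2*(y - 4)*(y - 1)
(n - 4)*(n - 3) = n^2 - 7*n + 12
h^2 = h^2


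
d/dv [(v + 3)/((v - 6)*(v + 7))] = (-v^2 - 6*v - 45)/(v^4 + 2*v^3 - 83*v^2 - 84*v + 1764)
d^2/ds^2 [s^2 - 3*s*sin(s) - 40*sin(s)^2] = 3*s*sin(s) + 160*sin(s)^2 - 6*cos(s) - 78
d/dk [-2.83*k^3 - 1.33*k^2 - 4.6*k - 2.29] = -8.49*k^2 - 2.66*k - 4.6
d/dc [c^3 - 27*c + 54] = 3*c^2 - 27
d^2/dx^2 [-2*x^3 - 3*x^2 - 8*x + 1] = -12*x - 6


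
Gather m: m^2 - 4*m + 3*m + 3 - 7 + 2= m^2 - m - 2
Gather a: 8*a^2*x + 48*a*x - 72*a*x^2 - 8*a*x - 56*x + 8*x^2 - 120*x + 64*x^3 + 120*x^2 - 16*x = 8*a^2*x + a*(-72*x^2 + 40*x) + 64*x^3 + 128*x^2 - 192*x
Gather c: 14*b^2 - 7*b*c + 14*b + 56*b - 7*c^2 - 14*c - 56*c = 14*b^2 + 70*b - 7*c^2 + c*(-7*b - 70)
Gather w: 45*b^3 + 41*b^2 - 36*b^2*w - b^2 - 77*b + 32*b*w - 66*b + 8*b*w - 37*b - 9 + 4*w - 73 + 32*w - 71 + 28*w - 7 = 45*b^3 + 40*b^2 - 180*b + w*(-36*b^2 + 40*b + 64) - 160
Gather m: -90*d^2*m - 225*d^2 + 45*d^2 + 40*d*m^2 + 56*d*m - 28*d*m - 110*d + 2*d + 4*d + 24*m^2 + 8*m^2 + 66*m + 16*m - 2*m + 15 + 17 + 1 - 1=-180*d^2 - 104*d + m^2*(40*d + 32) + m*(-90*d^2 + 28*d + 80) + 32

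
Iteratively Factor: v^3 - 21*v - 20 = (v + 4)*(v^2 - 4*v - 5) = (v - 5)*(v + 4)*(v + 1)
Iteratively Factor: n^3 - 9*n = (n)*(n^2 - 9) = n*(n - 3)*(n + 3)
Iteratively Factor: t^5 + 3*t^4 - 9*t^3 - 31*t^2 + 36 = (t - 1)*(t^4 + 4*t^3 - 5*t^2 - 36*t - 36) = (t - 1)*(t + 3)*(t^3 + t^2 - 8*t - 12) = (t - 1)*(t + 2)*(t + 3)*(t^2 - t - 6) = (t - 1)*(t + 2)^2*(t + 3)*(t - 3)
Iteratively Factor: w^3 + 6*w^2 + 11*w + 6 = (w + 1)*(w^2 + 5*w + 6) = (w + 1)*(w + 2)*(w + 3)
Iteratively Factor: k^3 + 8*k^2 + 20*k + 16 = (k + 2)*(k^2 + 6*k + 8) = (k + 2)*(k + 4)*(k + 2)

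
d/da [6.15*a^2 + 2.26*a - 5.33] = 12.3*a + 2.26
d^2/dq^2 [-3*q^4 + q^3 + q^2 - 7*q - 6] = -36*q^2 + 6*q + 2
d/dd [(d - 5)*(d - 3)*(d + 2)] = 3*d^2 - 12*d - 1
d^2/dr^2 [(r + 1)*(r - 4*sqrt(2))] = 2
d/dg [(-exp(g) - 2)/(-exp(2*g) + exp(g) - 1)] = (-(exp(g) + 2)*(2*exp(g) - 1) + exp(2*g) - exp(g) + 1)*exp(g)/(exp(2*g) - exp(g) + 1)^2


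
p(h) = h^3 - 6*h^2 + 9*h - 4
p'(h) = 3*h^2 - 12*h + 9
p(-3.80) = -179.71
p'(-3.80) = 97.92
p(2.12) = -2.36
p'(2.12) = -2.96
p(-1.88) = -48.77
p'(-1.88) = 42.16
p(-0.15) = -5.49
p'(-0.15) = 10.87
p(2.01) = -2.03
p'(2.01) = -3.00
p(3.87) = -1.07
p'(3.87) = 7.49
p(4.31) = 3.40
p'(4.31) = 13.01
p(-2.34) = -70.73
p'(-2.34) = 53.51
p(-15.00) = -4864.00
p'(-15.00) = 864.00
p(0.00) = -4.00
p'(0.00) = 9.00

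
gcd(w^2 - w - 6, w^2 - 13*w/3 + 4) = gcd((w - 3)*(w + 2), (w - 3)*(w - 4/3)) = w - 3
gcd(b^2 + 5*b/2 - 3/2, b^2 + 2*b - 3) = b + 3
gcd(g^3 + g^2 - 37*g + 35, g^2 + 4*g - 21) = g + 7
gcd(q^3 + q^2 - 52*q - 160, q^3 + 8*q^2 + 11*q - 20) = q^2 + 9*q + 20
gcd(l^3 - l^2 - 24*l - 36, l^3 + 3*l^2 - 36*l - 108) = l^2 - 3*l - 18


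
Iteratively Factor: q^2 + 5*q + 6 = (q + 2)*(q + 3)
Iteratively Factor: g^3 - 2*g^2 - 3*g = (g)*(g^2 - 2*g - 3) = g*(g + 1)*(g - 3)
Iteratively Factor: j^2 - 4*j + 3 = (j - 3)*(j - 1)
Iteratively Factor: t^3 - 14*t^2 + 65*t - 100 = (t - 5)*(t^2 - 9*t + 20) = (t - 5)*(t - 4)*(t - 5)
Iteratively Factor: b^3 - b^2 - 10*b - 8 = (b - 4)*(b^2 + 3*b + 2) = (b - 4)*(b + 1)*(b + 2)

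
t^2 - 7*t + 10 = (t - 5)*(t - 2)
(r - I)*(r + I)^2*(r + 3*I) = r^4 + 4*I*r^3 - 2*r^2 + 4*I*r - 3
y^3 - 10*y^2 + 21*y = y*(y - 7)*(y - 3)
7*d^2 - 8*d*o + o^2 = (-7*d + o)*(-d + o)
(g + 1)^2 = g^2 + 2*g + 1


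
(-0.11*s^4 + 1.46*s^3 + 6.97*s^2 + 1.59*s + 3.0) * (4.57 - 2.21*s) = 0.2431*s^5 - 3.7293*s^4 - 8.7315*s^3 + 28.339*s^2 + 0.636300000000001*s + 13.71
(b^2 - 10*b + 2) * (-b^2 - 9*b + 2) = -b^4 + b^3 + 90*b^2 - 38*b + 4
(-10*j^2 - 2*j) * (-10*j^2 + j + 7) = 100*j^4 + 10*j^3 - 72*j^2 - 14*j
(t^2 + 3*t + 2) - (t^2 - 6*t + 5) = 9*t - 3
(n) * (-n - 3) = -n^2 - 3*n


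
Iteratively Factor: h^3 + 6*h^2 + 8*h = (h + 2)*(h^2 + 4*h) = (h + 2)*(h + 4)*(h)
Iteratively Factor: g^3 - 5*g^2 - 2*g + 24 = (g - 4)*(g^2 - g - 6) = (g - 4)*(g - 3)*(g + 2)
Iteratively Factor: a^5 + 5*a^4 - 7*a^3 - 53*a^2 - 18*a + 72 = (a - 3)*(a^4 + 8*a^3 + 17*a^2 - 2*a - 24) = (a - 3)*(a - 1)*(a^3 + 9*a^2 + 26*a + 24) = (a - 3)*(a - 1)*(a + 3)*(a^2 + 6*a + 8) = (a - 3)*(a - 1)*(a + 2)*(a + 3)*(a + 4)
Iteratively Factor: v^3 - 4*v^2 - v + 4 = (v - 1)*(v^2 - 3*v - 4) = (v - 4)*(v - 1)*(v + 1)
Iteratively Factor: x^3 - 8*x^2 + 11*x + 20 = (x - 4)*(x^2 - 4*x - 5) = (x - 4)*(x + 1)*(x - 5)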